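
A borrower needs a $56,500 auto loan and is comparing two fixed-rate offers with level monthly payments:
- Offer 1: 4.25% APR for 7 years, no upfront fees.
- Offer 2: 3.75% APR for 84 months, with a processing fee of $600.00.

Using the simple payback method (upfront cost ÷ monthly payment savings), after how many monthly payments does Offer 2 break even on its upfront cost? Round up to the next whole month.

47 months

Offer 1: at 4.25% the monthly rate is 0.0035417, so the payment is 56,500 × 0.0035417 / (1 − 1.0035417^−84) = $778.81.
Offer 2: monthly rate = 3.75%/12 = 0.0031250; payment = 56,500 × 0.0031250 / (1 − (1+0.0031250)^−84) = $765.80.
Monthly savings = $778.81 − $765.80 = $13.01.
Break-even = $600.00 / $13.01 = 46.12 → 47 months.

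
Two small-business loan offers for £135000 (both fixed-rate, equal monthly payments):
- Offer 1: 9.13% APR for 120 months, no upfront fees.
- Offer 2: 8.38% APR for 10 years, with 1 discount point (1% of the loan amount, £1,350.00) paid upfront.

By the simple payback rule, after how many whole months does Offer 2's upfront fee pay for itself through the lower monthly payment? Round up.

25 months

Offer 1: at 9.13% the monthly rate is 0.0076083, so the payment is 135,000 × 0.0076083 / (1 − 1.0076083^−120) = £1,719.64.
Offer 2: at 8.38% the monthly rate is 0.0069833, so the payment is 135,000 × 0.0069833 / (1 − 1.0069833^−120) = £1,665.16.
Monthly savings = £1,719.64 − £1,665.16 = £54.48.
Break-even = £1,350.00 / £54.48 = 24.78 → 25 months.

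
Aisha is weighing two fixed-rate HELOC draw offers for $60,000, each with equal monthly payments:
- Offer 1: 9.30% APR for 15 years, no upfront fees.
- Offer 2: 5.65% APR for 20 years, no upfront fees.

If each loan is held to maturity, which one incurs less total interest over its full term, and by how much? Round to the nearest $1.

Offer 2 by $11,197

Offer 1: monthly rate = 9.3%/12 = 0.0077500; payment = 60,000 × 0.0077500 / (1 − (1+0.0077500)^−180) = $619.31.
Total interest on Offer 1 = 180 × $619.31 − $60,000 = $51,475.80.
Offer 2: monthly rate = 5.65%/12 = 0.0047083; payment = 60,000 × 0.0047083 / (1 − (1+0.0047083)^−240) = $417.83.
Total interest on Offer 2 = 240 × $417.83 − $60,000 = $40,279.20.
Offer 2 is lower by $11,196.60.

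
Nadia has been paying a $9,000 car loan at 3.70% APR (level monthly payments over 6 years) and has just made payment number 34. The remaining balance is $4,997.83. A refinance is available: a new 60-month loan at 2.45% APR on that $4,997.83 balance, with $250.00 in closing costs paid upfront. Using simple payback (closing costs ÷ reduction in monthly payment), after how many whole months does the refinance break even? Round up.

Current payment = 9,000 × 3.7%/12 / (1 − (1+0.0030833)^−72) = $139.58.
Refinanced payment = 4,997.83 × 0.0020417 / (1 − (1+0.0020417)^−60) = $88.59.
Monthly savings = $139.58 − $88.59 = $50.99.
Break-even = $250.00 / $50.99 = 4.90 → 5 months.

5 months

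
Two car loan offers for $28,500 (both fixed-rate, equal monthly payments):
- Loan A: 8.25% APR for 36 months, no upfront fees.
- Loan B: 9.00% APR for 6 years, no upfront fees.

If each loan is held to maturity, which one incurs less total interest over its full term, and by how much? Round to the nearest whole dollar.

Loan A by $4,719

Loan A: monthly rate = 8.25%/12 = 0.0068750; payment = 28,500 × 0.0068750 / (1 − (1+0.0068750)^−36) = $896.38.
Total interest on Loan A = 36 × $896.38 − $28,500 = $3,769.68.
Loan B: at 9.00% the monthly rate is 0.0075000, so the payment is 28,500 × 0.0075000 / (1 − 1.0075000^−72) = $513.73.
Total interest on Loan B = 72 × $513.73 − $28,500 = $8,488.56.
Loan A is lower by $4,718.88.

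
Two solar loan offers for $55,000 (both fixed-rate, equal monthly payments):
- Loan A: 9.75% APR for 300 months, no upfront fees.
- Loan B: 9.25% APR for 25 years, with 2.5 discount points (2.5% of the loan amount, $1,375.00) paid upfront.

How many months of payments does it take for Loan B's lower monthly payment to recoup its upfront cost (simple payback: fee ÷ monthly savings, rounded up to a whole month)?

Loan A: at 9.75% the monthly rate is 0.0081250, so the payment is 55,000 × 0.0081250 / (1 − 1.0081250^−300) = $490.13.
Loan B: monthly rate = 9.25%/12 = 0.0077083; payment = 55,000 × 0.0077083 / (1 − (1+0.0077083)^−300) = $471.01.
Monthly savings = $490.13 − $471.01 = $19.12.
Break-even = $1,375.00 / $19.12 = 71.91 → 72 months.

72 months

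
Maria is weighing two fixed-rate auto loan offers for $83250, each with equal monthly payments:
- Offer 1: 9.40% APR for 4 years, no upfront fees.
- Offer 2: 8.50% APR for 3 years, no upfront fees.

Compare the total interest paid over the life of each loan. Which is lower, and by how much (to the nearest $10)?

Offer 1: at 9.40% the monthly rate is 0.0078333, so the payment is 83,250 × 0.0078333 / (1 − 1.0078333^−48) = $2,087.53.
Total interest on Offer 1 = 48 × $2,087.53 − $83,250 = $16,951.44.
Offer 2: monthly rate = 8.5%/12 = 0.0070833; payment = 83,250 × 0.0070833 / (1 − (1+0.0070833)^−36) = $2,628.00.
Total interest on Offer 2 = 36 × $2,628.00 − $83,250 = $11,358.00.
Offer 2 is lower by $5,593.44.

Offer 2 by $5,590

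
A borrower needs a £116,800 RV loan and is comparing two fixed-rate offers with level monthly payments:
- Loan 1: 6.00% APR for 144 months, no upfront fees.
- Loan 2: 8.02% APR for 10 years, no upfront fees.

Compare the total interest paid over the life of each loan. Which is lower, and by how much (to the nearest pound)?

Loan 1 by £6,071

Loan 1: at 6.00% the monthly rate is 0.0050000, so the payment is 116,800 × 0.0050000 / (1 − 1.0050000^−144) = £1,139.79.
Total interest on Loan 1 = 144 × £1,139.79 − £116,800 = £47,329.76.
Loan 2: monthly rate = 8.02%/12 = 0.0066833; payment = 116,800 × 0.0066833 / (1 − (1+0.0066833)^−120) = £1,418.34.
Total interest on Loan 2 = 120 × £1,418.34 − £116,800 = £53,400.80.
Loan 1 is lower by £6,071.04.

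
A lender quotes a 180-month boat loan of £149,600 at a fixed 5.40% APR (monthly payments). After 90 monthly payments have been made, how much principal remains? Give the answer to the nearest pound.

With monthly rate i = 5.4%/12 = 0.0045000, the balance after k of n payments is P · [(1+i)^n − (1+i)^k] / [(1+i)^n − 1].
(1+0.0045000)^180 = 2.24382713 and (1+0.0045000)^90 = 1.49794096, so the balance is 149,600 × (2.24382713 − 1.49794096) / (2.24382713 − 1) = £89,710.67.

£89,711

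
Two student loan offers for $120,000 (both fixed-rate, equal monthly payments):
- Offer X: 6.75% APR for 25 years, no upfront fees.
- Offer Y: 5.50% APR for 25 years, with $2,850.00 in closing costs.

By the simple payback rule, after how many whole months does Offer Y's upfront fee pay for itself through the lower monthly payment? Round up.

31 months

Offer X: at 6.75% the monthly rate is 0.0056250, so the payment is 120,000 × 0.0056250 / (1 − 1.0056250^−300) = $829.09.
Offer Y: at 5.50% the monthly rate is 0.0045833, so the payment is 120,000 × 0.0045833 / (1 − 1.0045833^−300) = $736.90.
Monthly savings = $829.09 − $736.90 = $92.19.
Break-even = $2,850.00 / $92.19 = 30.91 → 31 months.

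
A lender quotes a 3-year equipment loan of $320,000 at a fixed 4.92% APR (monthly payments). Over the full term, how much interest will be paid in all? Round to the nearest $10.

$24,850

Monthly rate = 4.92%/12 = 0.0041000; payment = 320,000 × 0.0041000 / (1 − (1+0.0041000)^−36) = $9,579.20.
Total paid = 36 × $9,579.20 = $344,851.20; interest = $344,851.20 − $320,000 = $24,851.20.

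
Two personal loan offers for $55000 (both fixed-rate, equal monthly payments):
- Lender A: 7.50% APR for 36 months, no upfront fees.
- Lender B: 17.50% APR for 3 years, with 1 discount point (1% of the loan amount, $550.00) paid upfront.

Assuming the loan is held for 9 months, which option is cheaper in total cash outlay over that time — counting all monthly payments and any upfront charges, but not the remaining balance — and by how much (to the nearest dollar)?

Lender A: monthly rate = 7.5%/12 = 0.0062500; payment = 55,000 × 0.0062500 / (1 − (1+0.0062500)^−36) = $1,710.84.
Lender B: monthly rate = 17.5%/12 = 0.0145833; payment = 55,000 × 0.0145833 / (1 − (1+0.0145833)^−36) = $1,974.61.
Over 9 months: Lender A costs 9 × $1,710.84 = $15,397.56; Lender B costs 9 × $1,974.61 + $550.00 = $18,321.49.
Lender A is cheaper by $18,321.49 − $15,397.56 = $2,923.93.

Lender A by $2,924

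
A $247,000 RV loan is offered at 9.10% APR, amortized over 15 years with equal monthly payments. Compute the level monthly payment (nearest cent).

$2,519.95

At 9.10% the monthly rate is 0.0075833, so the payment is 247,000 × 0.0075833 / (1 − 1.0075833^−180) = $2,519.95.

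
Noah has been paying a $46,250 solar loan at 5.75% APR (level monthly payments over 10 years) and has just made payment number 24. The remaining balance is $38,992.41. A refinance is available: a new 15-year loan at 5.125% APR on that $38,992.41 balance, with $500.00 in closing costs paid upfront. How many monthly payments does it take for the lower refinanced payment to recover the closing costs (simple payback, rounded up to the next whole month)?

3 months

Current payment = 46,250 × 5.75%/12 / (1 − (1+0.0047917)^−120) = $507.68.
Refinanced payment = 38,992.41 × 0.0042708 / (1 − (1+0.0042708)^−180) = $310.89.
Monthly savings = $507.68 − $310.89 = $196.79.
Break-even = $500.00 / $196.79 = 2.54 → 3 months.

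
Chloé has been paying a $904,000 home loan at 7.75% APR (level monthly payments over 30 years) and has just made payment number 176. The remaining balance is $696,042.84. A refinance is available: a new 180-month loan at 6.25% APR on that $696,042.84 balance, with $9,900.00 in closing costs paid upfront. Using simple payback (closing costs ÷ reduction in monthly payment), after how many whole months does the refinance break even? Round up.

20 months

Current payment = 904,000 × 7.75%/12 / (1 − (1+0.0064583)^−360) = $6,476.37.
Refinanced payment = 696,042.84 × 0.0052083 / (1 − (1+0.0052083)^−180) = $5,968.03.
Monthly savings = $6,476.37 − $5,968.03 = $508.34.
Break-even = $9,900.00 / $508.34 = 19.48 → 20 months.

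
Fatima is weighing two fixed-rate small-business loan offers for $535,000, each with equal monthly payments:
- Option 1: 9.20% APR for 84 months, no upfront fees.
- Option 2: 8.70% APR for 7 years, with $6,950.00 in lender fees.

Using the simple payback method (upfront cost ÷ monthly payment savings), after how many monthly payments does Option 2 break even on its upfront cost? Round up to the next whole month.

52 months

Option 1: at 9.20% the monthly rate is 0.0076667, so the payment is 535,000 × 0.0076667 / (1 − 1.0076667^−84) = $8,662.06.
Option 2: at 8.70% the monthly rate is 0.0072500, so the payment is 535,000 × 0.0072500 / (1 − 1.0072500^−84) = $8,526.43.
Monthly savings = $8,662.06 − $8,526.43 = $135.63.
Break-even = $6,950.00 / $135.63 = 51.24 → 52 months.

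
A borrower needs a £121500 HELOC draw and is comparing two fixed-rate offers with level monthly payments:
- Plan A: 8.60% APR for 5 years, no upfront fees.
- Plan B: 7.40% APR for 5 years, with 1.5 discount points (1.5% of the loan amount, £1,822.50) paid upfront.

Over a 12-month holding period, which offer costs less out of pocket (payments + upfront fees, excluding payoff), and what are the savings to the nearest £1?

Plan A by £985

Plan A: monthly rate = 8.6%/12 = 0.0071667; payment = 121,500 × 0.0071667 / (1 − (1+0.0071667)^−60) = £2,498.62.
Plan B: monthly rate = 7.4%/12 = 0.0061667; payment = 121,500 × 0.0061667 / (1 − (1+0.0061667)^−60) = £2,428.84.
Over 12 months: Plan A costs 12 × £2,498.62 = £29,983.44; Plan B costs 12 × £2,428.84 + £1,822.50 = £30,968.58.
Plan A is cheaper by £30,968.58 − £29,983.44 = £985.14.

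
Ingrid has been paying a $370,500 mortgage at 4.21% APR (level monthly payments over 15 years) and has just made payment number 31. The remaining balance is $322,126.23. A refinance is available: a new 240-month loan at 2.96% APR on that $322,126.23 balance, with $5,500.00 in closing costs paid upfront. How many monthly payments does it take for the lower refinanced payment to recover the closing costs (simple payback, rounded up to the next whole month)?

6 months

Current payment = 370,500 × 4.21%/12 / (1 − (1+0.0035083)^−180) = $2,779.70.
Refinanced payment = 322,126.23 × 0.0024667 / (1 − (1+0.0024667)^−240) = $1,780.06.
Monthly savings = $2,779.70 − $1,780.06 = $999.64.
Break-even = $5,500.00 / $999.64 = 5.50 → 6 months.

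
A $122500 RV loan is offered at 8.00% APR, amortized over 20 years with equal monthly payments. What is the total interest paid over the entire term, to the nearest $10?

Monthly rate = 8%/12 = 0.0066667; payment = 122,500 × 0.0066667 / (1 − (1+0.0066667)^−240) = $1,024.64.
Total paid = 240 × $1,024.64 = $245,913.60; interest = $245,913.60 − $122,500 = $123,413.60.

$123,410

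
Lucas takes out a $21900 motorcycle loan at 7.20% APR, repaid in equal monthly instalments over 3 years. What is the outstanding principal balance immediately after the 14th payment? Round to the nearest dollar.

$13,939

With monthly rate i = 7.2%/12 = 0.0060000, the balance after k of n payments is P · [(1+i)^n − (1+i)^k] / [(1+i)^n − 1].
(1+0.0060000)^36 = 1.24030161 and (1+0.0060000)^14 = 1.08735594, so the balance is 21,900 × (1.24030161 − 1.08735594) / (1.24030161 − 1) = $13,938.78.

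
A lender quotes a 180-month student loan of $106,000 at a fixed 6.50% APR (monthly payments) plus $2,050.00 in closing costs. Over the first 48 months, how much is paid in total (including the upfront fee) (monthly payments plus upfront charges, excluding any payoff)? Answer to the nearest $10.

Monthly rate = 6.5%/12 = 0.0054167; payment = 106,000 × 0.0054167 / (1 − (1+0.0054167)^−180) = $923.37.
Total outlay = 48 × $923.37 + $2,050.00 = $46,371.76.

$46,370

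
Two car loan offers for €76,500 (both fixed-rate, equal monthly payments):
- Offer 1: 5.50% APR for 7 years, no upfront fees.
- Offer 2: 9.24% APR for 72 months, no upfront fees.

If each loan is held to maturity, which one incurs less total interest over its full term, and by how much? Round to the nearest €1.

Offer 1 by €7,600

Offer 1: monthly rate = 5.5%/12 = 0.0045833; payment = 76,500 × 0.0045833 / (1 − (1+0.0045833)^−84) = €1,099.31.
Total interest on Offer 1 = 84 × €1,099.31 − €76,500 = €15,842.04.
Offer 2: at 9.24% the monthly rate is 0.0077000, so the payment is 76,500 × 0.0077000 / (1 − 1.0077000^−72) = €1,388.08.
Total interest on Offer 2 = 72 × €1,388.08 − €76,500 = €23,441.76.
Offer 1 is lower by €7,599.72.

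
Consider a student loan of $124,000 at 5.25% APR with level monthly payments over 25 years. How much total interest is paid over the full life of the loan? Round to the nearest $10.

Monthly rate = 5.25%/12 = 0.0043750; payment = 124,000 × 0.0043750 / (1 − (1+0.0043750)^−300) = $743.07.
Total paid = 300 × $743.07 = $222,921.00; interest = $222,921.00 − $124,000 = $98,921.00.

$98,920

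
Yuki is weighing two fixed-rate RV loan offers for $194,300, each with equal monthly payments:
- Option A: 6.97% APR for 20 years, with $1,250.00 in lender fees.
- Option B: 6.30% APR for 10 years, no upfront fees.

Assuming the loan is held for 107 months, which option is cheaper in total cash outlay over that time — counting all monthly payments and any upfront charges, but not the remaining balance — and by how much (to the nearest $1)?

Option A: monthly rate = 6.97%/12 = 0.0058083; payment = 194,300 × 0.0058083 / (1 − (1+0.0058083)^−240) = $1,502.91.
Option B: monthly rate = 6.3%/12 = 0.0052500; payment = 194,300 × 0.0052500 / (1 − (1+0.0052500)^−120) = $2,186.52.
Over 107 months: Option A costs 107 × $1,502.91 + $1,250.00 = $162,061.37; Option B costs 107 × $2,186.52 = $233,957.64.
Option A is cheaper by $233,957.64 − $162,061.37 = $71,896.27.

Option A by $71,896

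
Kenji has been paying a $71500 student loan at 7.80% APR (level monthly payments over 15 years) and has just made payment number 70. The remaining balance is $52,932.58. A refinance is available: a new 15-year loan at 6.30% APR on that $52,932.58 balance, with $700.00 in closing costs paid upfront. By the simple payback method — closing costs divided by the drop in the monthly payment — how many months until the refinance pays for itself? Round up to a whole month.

Current payment = 71,500 × 7.8%/12 / (1 − (1+0.0065000)^−180) = $675.06.
Refinanced payment = 52,932.58 × 0.0052500 / (1 − (1+0.0052500)^−180) = $455.30.
Monthly savings = $675.06 − $455.30 = $219.76.
Break-even = $700.00 / $219.76 = 3.19 → 4 months.

4 months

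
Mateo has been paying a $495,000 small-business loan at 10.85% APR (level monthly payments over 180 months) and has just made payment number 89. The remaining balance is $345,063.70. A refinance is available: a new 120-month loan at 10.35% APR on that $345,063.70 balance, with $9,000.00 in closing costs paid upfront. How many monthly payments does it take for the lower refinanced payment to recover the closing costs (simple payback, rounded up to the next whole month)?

10 months

Current payment = 495,000 × 10.85%/12 / (1 − (1+0.0090417)^−180) = $5,579.62.
Refinanced payment = 345,063.70 × 0.0086250 / (1 − (1+0.0086250)^−120) = $4,627.18.
Monthly savings = $5,579.62 − $4,627.18 = $952.44.
Break-even = $9,000.00 / $952.44 = 9.45 → 10 months.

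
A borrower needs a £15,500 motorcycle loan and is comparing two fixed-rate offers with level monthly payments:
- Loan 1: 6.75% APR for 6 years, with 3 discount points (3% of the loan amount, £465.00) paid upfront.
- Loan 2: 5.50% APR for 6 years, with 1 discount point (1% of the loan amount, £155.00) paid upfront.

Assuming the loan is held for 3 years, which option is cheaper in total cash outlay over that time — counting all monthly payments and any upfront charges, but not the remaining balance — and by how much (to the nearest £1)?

Loan 2 by £640

Loan 1: monthly rate = 6.75%/12 = 0.0056250; payment = 15,500 × 0.0056250 / (1 − (1+0.0056250)^−72) = £262.40.
Loan 2: at 5.50% the monthly rate is 0.0045833, so the payment is 15,500 × 0.0045833 / (1 − 1.0045833^−72) = £253.24.
Over 36 months: Loan 1 costs 36 × £262.40 + £465.00 = £9,911.40; Loan 2 costs 36 × £253.24 + £155.00 = £9,271.64.
Loan 2 is cheaper by £9,911.40 − £9,271.64 = £639.76.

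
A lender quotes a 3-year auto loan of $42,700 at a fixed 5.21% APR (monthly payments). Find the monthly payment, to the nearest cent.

At 5.21% the monthly rate is 0.0043417, so the payment is 42,700 × 0.0043417 / (1 − 1.0043417^−36) = $1,283.79.

$1,283.79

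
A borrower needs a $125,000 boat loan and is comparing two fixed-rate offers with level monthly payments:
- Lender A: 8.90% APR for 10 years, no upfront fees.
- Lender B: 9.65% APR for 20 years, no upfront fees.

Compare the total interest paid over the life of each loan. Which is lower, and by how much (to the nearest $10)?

Lender A: at 8.90% the monthly rate is 0.0074167, so the payment is 125,000 × 0.0074167 / (1 − 1.0074167^−120) = $1,576.69.
Total interest on Lender A = 120 × $1,576.69 − $125,000 = $64,202.80.
Lender B: at 9.65% the monthly rate is 0.0080417, so the payment is 125,000 × 0.0080417 / (1 − 1.0080417^−240) = $1,177.44.
Total interest on Lender B = 240 × $1,177.44 − $125,000 = $157,585.60.
Lender A is lower by $93,382.80.

Lender A by $93,380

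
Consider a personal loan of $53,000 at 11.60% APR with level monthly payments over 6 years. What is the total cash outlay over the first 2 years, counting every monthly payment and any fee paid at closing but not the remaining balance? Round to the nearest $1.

Monthly rate = 11.6%/12 = 0.0096667; payment = 53,000 × 0.0096667 / (1 − (1+0.0096667)^−72) = $1,025.17.
Total outlay = 24 × $1,025.17 = $24,604.08.

$24,604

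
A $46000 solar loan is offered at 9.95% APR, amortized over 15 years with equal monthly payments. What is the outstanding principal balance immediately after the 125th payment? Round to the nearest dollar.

$21,699

With monthly rate i = 9.95%/12 = 0.0082917, the balance after k of n payments is P · [(1+i)^n − (1+i)^k] / [(1+i)^n − 1].
(1+0.0082917)^180 = 4.42091344 and (1+0.0082917)^125 = 2.80719273, so the balance is 46,000 × (4.42091344 − 2.80719273) / (4.42091344 − 1) = $21,699.22.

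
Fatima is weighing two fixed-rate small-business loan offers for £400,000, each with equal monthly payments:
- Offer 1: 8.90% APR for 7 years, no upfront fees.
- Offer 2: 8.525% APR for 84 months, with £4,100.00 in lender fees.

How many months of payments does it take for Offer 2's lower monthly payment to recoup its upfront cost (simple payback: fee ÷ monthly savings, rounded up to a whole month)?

55 months

Offer 1: at 8.90% the monthly rate is 0.0074167, so the payment is 400,000 × 0.0074167 / (1 − 1.0074167^−84) = £6,415.35.
Offer 2: at 8.525% the monthly rate is 0.0071042, so the payment is 400,000 × 0.0071042 / (1 − 1.0071042^−84) = £6,339.62.
Monthly savings = £6,415.35 − £6,339.62 = £75.73.
Break-even = £4,100.00 / £75.73 = 54.14 → 55 months.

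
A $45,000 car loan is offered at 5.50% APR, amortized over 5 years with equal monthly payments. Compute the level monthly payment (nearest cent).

At 5.50% the monthly rate is 0.0045833, so the payment is 45,000 × 0.0045833 / (1 − 1.0045833^−60) = $859.55.

$859.55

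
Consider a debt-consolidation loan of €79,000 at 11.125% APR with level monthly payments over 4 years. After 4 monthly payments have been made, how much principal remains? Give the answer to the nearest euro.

With monthly rate i = 11.125%/12 = 0.0092708, the balance after k of n payments is P · [(1+i)^n − (1+i)^k] / [(1+i)^n − 1].
(1+0.0092708)^48 = 1.55729431 and (1+0.0092708)^4 = 1.03760222, so the balance is 79,000 × (1.55729431 − 1.03760222) / (1.55729431 − 1) = €73,669.65.

€73,670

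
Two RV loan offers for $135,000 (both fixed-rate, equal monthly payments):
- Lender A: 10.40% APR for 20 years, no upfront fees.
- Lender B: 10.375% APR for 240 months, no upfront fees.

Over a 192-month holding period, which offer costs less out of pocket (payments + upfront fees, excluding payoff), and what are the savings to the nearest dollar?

Lender B by $434

Lender A: at 10.40% the monthly rate is 0.0086667, so the payment is 135,000 × 0.0086667 / (1 − 1.0086667^−240) = $1,338.76.
Lender B: monthly rate = 10.375%/12 = 0.0086458; payment = 135,000 × 0.0086458 / (1 − (1+0.0086458)^−240) = $1,336.50.
Over 192 months: Lender A costs 192 × $1,338.76 = $257,041.92; Lender B costs 192 × $1,336.50 = $256,608.00.
Lender B is cheaper by $257,041.92 − $256,608.00 = $433.92.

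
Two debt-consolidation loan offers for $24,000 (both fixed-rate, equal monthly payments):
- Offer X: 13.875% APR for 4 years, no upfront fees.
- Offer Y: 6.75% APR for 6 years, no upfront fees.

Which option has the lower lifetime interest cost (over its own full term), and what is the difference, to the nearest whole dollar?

Offer Y by $2,154

Offer X: at 13.875% the monthly rate is 0.0115625, so the payment is 24,000 × 0.0115625 / (1 − 1.0115625^−48) = $654.33.
Total interest on Offer X = 48 × $654.33 − $24,000 = $7,407.84.
Offer Y: monthly rate = 6.75%/12 = 0.0056250; payment = 24,000 × 0.0056250 / (1 − (1+0.0056250)^−72) = $406.30.
Total interest on Offer Y = 72 × $406.30 − $24,000 = $5,253.60.
Offer Y is lower by $2,154.24.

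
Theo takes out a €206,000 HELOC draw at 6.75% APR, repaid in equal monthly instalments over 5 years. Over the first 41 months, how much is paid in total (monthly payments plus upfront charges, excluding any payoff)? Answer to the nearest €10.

€166,250

Monthly rate = 6.75%/12 = 0.0056250; payment = 206,000 × 0.0056250 / (1 − (1+0.0056250)^−60) = €4,054.79.
Total outlay = 41 × €4,054.79 = €166,246.39.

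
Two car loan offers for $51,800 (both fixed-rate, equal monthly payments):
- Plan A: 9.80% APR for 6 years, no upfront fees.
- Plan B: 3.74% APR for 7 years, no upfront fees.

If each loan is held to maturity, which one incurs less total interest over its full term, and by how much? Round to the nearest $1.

Plan B by $9,762

Plan A: at 9.80% the monthly rate is 0.0081667, so the payment is 51,800 × 0.0081667 / (1 − 1.0081667^−72) = $954.42.
Total interest on Plan A = 72 × $954.42 − $51,800 = $16,918.24.
Plan B: at 3.74% the monthly rate is 0.0031167, so the payment is 51,800 × 0.0031167 / (1 − 1.0031167^−84) = $701.86.
Total interest on Plan B = 84 × $701.86 − $51,800 = $7,156.24.
Plan B is lower by $9,762.00.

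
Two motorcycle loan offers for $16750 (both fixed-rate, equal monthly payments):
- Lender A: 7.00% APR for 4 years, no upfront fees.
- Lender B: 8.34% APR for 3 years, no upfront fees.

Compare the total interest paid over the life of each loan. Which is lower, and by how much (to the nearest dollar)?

Lender B by $262

Lender A: monthly rate = 7%/12 = 0.0058333; payment = 16,750 × 0.0058333 / (1 − (1+0.0058333)^−48) = $401.10.
Total interest on Lender A = 48 × $401.10 − $16,750 = $2,502.80.
Lender B: at 8.34% the monthly rate is 0.0069500, so the payment is 16,750 × 0.0069500 / (1 − 1.0069500^−36) = $527.52.
Total interest on Lender B = 36 × $527.52 − $16,750 = $2,240.72.
Lender B is lower by $262.08.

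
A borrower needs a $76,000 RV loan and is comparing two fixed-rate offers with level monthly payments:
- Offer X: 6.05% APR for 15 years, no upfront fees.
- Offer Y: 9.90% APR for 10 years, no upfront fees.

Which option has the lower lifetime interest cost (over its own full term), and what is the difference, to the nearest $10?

Offer X: at 6.05% the monthly rate is 0.0050417, so the payment is 76,000 × 0.0050417 / (1 − 1.0050417^−180) = $643.39.
Total interest on Offer X = 180 × $643.39 − $76,000 = $39,810.20.
Offer Y: at 9.90% the monthly rate is 0.0082500, so the payment is 76,000 × 0.0082500 / (1 − 1.0082500^−120) = $1,000.14.
Total interest on Offer Y = 120 × $1,000.14 − $76,000 = $44,016.80.
Offer X is lower by $4,206.60.

Offer X by $4,210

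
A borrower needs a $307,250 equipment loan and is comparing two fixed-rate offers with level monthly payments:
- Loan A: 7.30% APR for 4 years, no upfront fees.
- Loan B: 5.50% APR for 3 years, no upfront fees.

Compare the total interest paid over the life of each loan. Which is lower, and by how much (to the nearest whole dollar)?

Loan B by $21,219

Loan A: at 7.30% the monthly rate is 0.0060833, so the payment is 307,250 × 0.0060833 / (1 − 1.0060833^−48) = $7,400.32.
Total interest on Loan A = 48 × $7,400.32 − $307,250 = $47,965.36.
Loan B: at 5.50% the monthly rate is 0.0045833, so the payment is 307,250 × 0.0045833 / (1 − 1.0045833^−36) = $9,277.69.
Total interest on Loan B = 36 × $9,277.69 − $307,250 = $26,746.84.
Loan B is lower by $21,218.52.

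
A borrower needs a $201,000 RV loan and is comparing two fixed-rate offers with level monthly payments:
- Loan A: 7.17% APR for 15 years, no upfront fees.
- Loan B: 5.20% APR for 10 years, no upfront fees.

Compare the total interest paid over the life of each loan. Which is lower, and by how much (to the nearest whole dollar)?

Loan A: at 7.17% the monthly rate is 0.0059750, so the payment is 201,000 × 0.0059750 / (1 − 1.0059750^−180) = $1,825.80.
Total interest on Loan A = 180 × $1,825.80 − $201,000 = $127,644.00.
Loan B: monthly rate = 5.2%/12 = 0.0043333; payment = 201,000 × 0.0043333 / (1 − (1+0.0043333)^−120) = $2,151.62.
Total interest on Loan B = 120 × $2,151.62 − $201,000 = $57,194.40.
Loan B is lower by $70,449.60.

Loan B by $70,450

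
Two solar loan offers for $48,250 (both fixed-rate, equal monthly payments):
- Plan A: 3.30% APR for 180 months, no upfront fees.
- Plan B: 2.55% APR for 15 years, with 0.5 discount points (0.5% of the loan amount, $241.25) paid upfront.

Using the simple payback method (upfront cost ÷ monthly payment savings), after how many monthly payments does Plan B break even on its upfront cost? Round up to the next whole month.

14 months

Plan A: monthly rate = 3.3%/12 = 0.0027500; payment = 48,250 × 0.0027500 / (1 − (1+0.0027500)^−180) = $340.21.
Plan B: at 2.55% the monthly rate is 0.0021250, so the payment is 48,250 × 0.0021250 / (1 − 1.0021250^−180) = $322.86.
Monthly savings = $340.21 − $322.86 = $17.35.
Break-even = $241.25 / $17.35 = 13.90 → 14 months.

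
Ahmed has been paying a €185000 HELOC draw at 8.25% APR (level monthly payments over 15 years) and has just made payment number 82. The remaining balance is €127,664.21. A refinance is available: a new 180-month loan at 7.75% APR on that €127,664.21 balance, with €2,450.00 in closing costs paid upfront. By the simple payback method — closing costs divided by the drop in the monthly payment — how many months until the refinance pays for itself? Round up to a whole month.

5 months

Current payment = 185,000 × 8.25%/12 / (1 − (1+0.0068750)^−180) = €1,794.76.
Refinanced payment = 127,664.21 × 0.0064583 / (1 − (1+0.0064583)^−180) = €1,201.67.
Monthly savings = €1,794.76 − €1,201.67 = €593.09.
Break-even = €2,450.00 / €593.09 = 4.13 → 5 months.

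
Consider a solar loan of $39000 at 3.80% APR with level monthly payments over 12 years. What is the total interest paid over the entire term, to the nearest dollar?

$9,626

At 3.80% the monthly rate is 0.0031667, so the payment is 39,000 × 0.0031667 / (1 − 1.0031667^−144) = $337.68.
Total paid = 144 × $337.68 = $48,625.92; interest = $48,625.92 − $39,000 = $9,625.92.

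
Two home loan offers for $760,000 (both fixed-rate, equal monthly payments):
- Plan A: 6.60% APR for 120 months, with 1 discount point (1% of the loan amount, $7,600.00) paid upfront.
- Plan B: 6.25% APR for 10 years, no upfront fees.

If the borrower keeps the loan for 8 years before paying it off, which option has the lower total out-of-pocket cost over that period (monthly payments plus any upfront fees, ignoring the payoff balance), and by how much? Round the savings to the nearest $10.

Plan B by $20,570

Plan A: monthly rate = 6.6%/12 = 0.0055000; payment = 760,000 × 0.0055000 / (1 − (1+0.0055000)^−120) = $8,668.37.
Plan B: at 6.25% the monthly rate is 0.0052083, so the payment is 760,000 × 0.0052083 / (1 − 1.0052083^−120) = $8,533.29.
Over 96 months: Plan A costs 96 × $8,668.37 + $7,600.00 = $839,763.52; Plan B costs 96 × $8,533.29 = $819,195.84.
Plan B is cheaper by $839,763.52 − $819,195.84 = $20,567.68.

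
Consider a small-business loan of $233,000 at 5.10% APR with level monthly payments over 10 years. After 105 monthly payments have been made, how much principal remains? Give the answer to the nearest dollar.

$36,005

With monthly rate i = 5.1%/12 = 0.0042500, the balance after k of n payments is P · [(1+i)^n − (1+i)^k] / [(1+i)^n − 1].
(1+0.0042500)^120 = 1.66349250 and (1+0.0042500)^105 = 1.56096528, so the balance is 233,000 × (1.66349250 − 1.56096528) / (1.66349250 − 1) = $36,004.69.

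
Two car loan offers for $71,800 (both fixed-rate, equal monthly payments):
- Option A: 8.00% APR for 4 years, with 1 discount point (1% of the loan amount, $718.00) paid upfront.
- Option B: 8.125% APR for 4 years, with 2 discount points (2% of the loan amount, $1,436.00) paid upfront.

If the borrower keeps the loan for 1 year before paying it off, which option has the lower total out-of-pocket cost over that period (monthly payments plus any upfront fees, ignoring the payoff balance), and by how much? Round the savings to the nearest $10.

Option A: monthly rate = 8%/12 = 0.0066667; payment = 71,800 × 0.0066667 / (1 − (1+0.0066667)^−48) = $1,752.85.
Option B: at 8.125% the monthly rate is 0.0067708, so the payment is 71,800 × 0.0067708 / (1 − 1.0067708^−48) = $1,757.06.
Over 12 months: Option A costs 12 × $1,752.85 + $718.00 = $21,752.20; Option B costs 12 × $1,757.06 + $1,436.00 = $22,520.72.
Option A is cheaper by $22,520.72 − $21,752.20 = $768.52.

Option A by $770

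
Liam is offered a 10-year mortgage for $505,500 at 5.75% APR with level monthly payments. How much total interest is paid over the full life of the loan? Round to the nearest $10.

$160,360

At 5.75% the monthly rate is 0.0047917, so the payment is 505,500 × 0.0047917 / (1 − 1.0047917^−120) = $5,548.83.
Total paid = 120 × $5,548.83 = $665,859.60; interest = $665,859.60 − $505,500 = $160,359.60.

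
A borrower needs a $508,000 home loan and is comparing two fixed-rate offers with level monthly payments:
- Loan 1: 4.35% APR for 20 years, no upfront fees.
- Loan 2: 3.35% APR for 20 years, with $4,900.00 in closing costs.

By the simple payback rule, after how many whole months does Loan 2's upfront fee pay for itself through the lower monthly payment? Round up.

19 months

Loan 1: at 4.35% the monthly rate is 0.0036250, so the payment is 508,000 × 0.0036250 / (1 − 1.0036250^−240) = $3,172.87.
Loan 2: monthly rate = 3.35%/12 = 0.0027917; payment = 508,000 × 0.0027917 / (1 − (1+0.0027917)^−240) = $2,907.19.
Monthly savings = $3,172.87 − $2,907.19 = $265.68.
Break-even = $4,900.00 / $265.68 = 18.44 → 19 months.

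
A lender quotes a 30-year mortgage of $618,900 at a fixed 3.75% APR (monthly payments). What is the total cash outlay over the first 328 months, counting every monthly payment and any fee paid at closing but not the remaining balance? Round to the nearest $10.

Monthly rate = 3.75%/12 = 0.0031250; payment = 618,900 × 0.0031250 / (1 − (1+0.0031250)^−360) = $2,866.22.
Total outlay = 328 × $2,866.22 = $940,120.16.

$940,120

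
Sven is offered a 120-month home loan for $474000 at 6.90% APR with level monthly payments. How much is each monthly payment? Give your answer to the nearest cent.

$5,479.14

At 6.90% the monthly rate is 0.0057500, so the payment is 474,000 × 0.0057500 / (1 − 1.0057500^−120) = $5,479.14.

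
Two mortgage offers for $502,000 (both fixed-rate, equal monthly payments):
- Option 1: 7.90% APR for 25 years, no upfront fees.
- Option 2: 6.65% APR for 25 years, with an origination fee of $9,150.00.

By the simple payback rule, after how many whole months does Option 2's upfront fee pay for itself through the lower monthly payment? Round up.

Option 1: at 7.90% the monthly rate is 0.0065833, so the payment is 502,000 × 0.0065833 / (1 − 1.0065833^−300) = $3,841.32.
Option 2: monthly rate = 6.65%/12 = 0.0055417; payment = 502,000 × 0.0055417 / (1 − (1+0.0055417)^−300) = $3,436.74.
Monthly savings = $3,841.32 − $3,436.74 = $404.58.
Break-even = $9,150.00 / $404.58 = 22.62 → 23 months.

23 months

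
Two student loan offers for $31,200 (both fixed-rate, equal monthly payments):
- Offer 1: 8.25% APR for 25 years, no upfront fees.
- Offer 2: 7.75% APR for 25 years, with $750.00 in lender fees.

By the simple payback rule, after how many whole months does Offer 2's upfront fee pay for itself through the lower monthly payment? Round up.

Offer 1: monthly rate = 8.25%/12 = 0.0068750; payment = 31,200 × 0.0068750 / (1 − (1+0.0068750)^−300) = $246.00.
Offer 2: monthly rate = 7.75%/12 = 0.0064583; payment = 31,200 × 0.0064583 / (1 − (1+0.0064583)^−300) = $235.66.
Monthly savings = $246.00 − $235.66 = $10.34.
Break-even = $750.00 / $10.34 = 72.53 → 73 months.

73 months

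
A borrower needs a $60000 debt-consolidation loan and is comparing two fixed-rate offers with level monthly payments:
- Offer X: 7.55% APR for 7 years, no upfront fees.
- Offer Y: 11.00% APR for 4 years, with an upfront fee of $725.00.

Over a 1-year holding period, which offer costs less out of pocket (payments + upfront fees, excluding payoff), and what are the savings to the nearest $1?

Offer X: at 7.55% the monthly rate is 0.0062917, so the payment is 60,000 × 0.0062917 / (1 − 1.0062917^−84) = $921.78.
Offer Y: at 11.00% the monthly rate is 0.0091667, so the payment is 60,000 × 0.0091667 / (1 − 1.0091667^−48) = $1,550.73.
Over 12 months: Offer X costs 12 × $921.78 = $11,061.36; Offer Y costs 12 × $1,550.73 + $725.00 = $19,333.76.
Offer X is cheaper by $19,333.76 − $11,061.36 = $8,272.40.

Offer X by $8,272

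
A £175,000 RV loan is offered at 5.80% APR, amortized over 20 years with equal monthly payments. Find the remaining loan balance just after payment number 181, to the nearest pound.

With monthly rate i = 5.8%/12 = 0.0048333, the balance after k of n payments is P · [(1+i)^n − (1+i)^k] / [(1+i)^n − 1].
(1+0.0048333)^240 = 3.18103198 and (1+0.0048333)^181 = 2.39342631, so the balance is 175,000 × (3.18103198 − 2.39342631) / (3.18103198 − 1) = £63,195.31.

£63,195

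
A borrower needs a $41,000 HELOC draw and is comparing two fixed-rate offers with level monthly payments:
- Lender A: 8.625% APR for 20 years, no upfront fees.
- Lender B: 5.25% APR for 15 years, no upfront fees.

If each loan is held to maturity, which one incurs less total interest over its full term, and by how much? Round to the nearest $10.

Lender A: monthly rate = 8.625%/12 = 0.0071875; payment = 41,000 × 0.0071875 / (1 − (1+0.0071875)^−240) = $359.06.
Total interest on Lender A = 240 × $359.06 − $41,000 = $45,174.40.
Lender B: monthly rate = 5.25%/12 = 0.0043750; payment = 41,000 × 0.0043750 / (1 − (1+0.0043750)^−180) = $329.59.
Total interest on Lender B = 180 × $329.59 − $41,000 = $18,326.20.
Lender B is lower by $26,848.20.

Lender B by $26,850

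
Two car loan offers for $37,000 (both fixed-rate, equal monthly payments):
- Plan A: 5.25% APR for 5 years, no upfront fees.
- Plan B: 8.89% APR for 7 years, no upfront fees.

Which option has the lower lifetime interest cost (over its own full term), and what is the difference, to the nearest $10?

Plan A: monthly rate = 5.25%/12 = 0.0043750; payment = 37,000 × 0.0043750 / (1 − (1+0.0043750)^−60) = $702.48.
Total interest on Plan A = 60 × $702.48 − $37,000 = $5,148.80.
Plan B: monthly rate = 8.89%/12 = 0.0074083; payment = 37,000 × 0.0074083 / (1 − (1+0.0074083)^−84) = $593.23.
Total interest on Plan B = 84 × $593.23 − $37,000 = $12,831.32.
Plan A is lower by $7,682.52.

Plan A by $7,680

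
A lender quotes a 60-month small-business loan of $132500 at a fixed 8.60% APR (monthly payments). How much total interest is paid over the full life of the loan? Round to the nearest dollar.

Monthly rate = 8.6%/12 = 0.0071667; payment = 132,500 × 0.0071667 / (1 − (1+0.0071667)^−60) = $2,724.83.
Total paid = 60 × $2,724.83 = $163,489.80; interest = $163,489.80 − $132,500 = $30,989.80.

$30,990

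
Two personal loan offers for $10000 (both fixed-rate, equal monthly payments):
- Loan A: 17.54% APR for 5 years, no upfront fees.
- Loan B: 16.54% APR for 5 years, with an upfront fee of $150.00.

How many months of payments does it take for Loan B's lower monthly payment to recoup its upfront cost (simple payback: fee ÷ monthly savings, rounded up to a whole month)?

28 months

Loan A: monthly rate = 17.54%/12 = 0.0146167; payment = 10,000 × 0.0146167 / (1 − (1+0.0146167)^−60) = $251.44.
Loan B: monthly rate = 16.54%/12 = 0.0137833; payment = 10,000 × 0.0137833 / (1 − (1+0.0137833)^−60) = $246.06.
Monthly savings = $251.44 − $246.06 = $5.38.
Break-even = $150.00 / $5.38 = 27.88 → 28 months.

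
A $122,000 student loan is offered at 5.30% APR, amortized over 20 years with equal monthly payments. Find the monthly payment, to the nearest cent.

$825.50

At 5.30% the monthly rate is 0.0044167, so the payment is 122,000 × 0.0044167 / (1 − 1.0044167^−240) = $825.50.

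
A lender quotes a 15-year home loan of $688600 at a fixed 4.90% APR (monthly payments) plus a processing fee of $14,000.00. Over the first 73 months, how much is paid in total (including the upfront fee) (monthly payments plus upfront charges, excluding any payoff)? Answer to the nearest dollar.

Monthly rate = 4.9%/12 = 0.0040833; payment = 688,600 × 0.0040833 / (1 − (1+0.0040833)^−180) = $5,409.60.
Total outlay = 73 × $5,409.60 + $14,000.00 = $408,900.80.

$408,901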